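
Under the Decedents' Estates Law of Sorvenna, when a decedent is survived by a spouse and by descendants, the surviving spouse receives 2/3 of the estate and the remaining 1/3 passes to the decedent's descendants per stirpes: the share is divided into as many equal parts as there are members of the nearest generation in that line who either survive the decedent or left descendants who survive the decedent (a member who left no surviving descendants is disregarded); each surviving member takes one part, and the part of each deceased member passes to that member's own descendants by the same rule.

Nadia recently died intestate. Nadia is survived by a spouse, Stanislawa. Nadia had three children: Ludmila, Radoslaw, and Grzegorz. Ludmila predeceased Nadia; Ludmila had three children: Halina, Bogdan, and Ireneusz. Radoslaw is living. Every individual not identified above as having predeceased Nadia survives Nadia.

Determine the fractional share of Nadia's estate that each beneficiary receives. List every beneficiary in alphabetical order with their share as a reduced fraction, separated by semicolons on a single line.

Stanislawa, as surviving spouse, takes 2/3.
The remaining 1/3 passes to Nadia's descendants per stirpes.
The 1/3 is divided into 3 equal shares of 1/9 among Ludmila, Radoslaw, Grzegorz.
Ludmila predeceased; the 1/9 allotted to Ludmila's branch passes to Ludmila's issue by representation.
The 1/9 is divided into 3 equal shares of 1/27 among Halina, Bogdan, Ireneusz.
Halina is living and takes 1/27.
Bogdan is living and takes 1/27.
Ireneusz is living and takes 1/27.
Radoslaw is living and takes 1/9.
Grzegorz is living and takes 1/9.

Bogdan 1/27; Grzegorz 1/9; Halina 1/27; Ireneusz 1/27; Radoslaw 1/9; Stanislawa 2/3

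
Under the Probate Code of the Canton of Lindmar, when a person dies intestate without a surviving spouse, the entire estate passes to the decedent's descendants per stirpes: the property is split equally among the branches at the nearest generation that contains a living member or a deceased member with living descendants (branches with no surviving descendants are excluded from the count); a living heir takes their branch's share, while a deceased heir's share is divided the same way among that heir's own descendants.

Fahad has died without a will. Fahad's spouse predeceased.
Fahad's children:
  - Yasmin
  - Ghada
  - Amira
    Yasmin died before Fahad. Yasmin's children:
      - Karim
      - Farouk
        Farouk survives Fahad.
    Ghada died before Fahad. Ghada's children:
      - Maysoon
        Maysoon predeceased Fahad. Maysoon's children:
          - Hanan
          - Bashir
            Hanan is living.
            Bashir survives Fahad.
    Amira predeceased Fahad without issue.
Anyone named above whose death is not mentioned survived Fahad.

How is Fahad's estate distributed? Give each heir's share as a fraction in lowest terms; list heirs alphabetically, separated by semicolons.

Bashir 1/4; Farouk 1/4; Hanan 1/4; Karim 1/4

There is no surviving spouse, so the entire estate passes to Fahad's descendants per stirpes.
Amira left no surviving issue, so that branch lapses and is disregarded.
The estate is divided into 2 equal shares of 1/2 among Yasmin, Ghada.
Yasmin predeceased; the 1/2 allotted to Yasmin's branch passes to Yasmin's issue by representation.
The 1/2 is divided into 2 equal shares of 1/4 among Karim, Farouk.
Karim is living and takes 1/4.
Farouk is living and takes 1/4.
Ghada predeceased; the 1/2 allotted to Ghada's branch passes to Ghada's issue by representation.
Maysoon's line is the sole branch at this level, so the full 1/2 passes to Maysoon's issue by representation.
The 1/2 is divided into 2 equal shares of 1/4 among Hanan, Bashir.
Hanan is living and takes 1/4.
Bashir is living and takes 1/4.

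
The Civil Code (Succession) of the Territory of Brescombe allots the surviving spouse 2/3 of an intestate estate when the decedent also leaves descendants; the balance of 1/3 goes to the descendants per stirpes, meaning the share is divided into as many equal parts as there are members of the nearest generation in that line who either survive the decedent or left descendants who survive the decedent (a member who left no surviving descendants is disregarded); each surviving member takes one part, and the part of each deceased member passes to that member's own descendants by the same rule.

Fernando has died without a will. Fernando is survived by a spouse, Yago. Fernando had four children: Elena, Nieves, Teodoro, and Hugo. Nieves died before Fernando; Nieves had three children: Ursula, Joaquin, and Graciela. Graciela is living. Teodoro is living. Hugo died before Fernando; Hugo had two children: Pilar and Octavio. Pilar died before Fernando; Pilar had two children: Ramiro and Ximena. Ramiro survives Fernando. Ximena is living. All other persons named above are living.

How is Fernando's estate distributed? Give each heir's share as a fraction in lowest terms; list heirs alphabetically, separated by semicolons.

Yago, as surviving spouse, takes 2/3.
The remaining 1/3 passes to Fernando's descendants per stirpes.
The 1/3 is divided into 4 equal shares of 1/12 among Elena, Nieves, Teodoro, Hugo.
Elena is living and takes 1/12.
Nieves predeceased; the 1/12 allotted to Nieves's branch passes to Nieves's issue by representation.
The 1/12 is divided into 3 equal shares of 1/36 among Ursula, Joaquin, Graciela.
Ursula is living and takes 1/36.
Joaquin is living and takes 1/36.
Graciela is living and takes 1/36.
Teodoro is living and takes 1/12.
Hugo predeceased; the 1/12 allotted to Hugo's branch passes to Hugo's issue by representation.
The 1/12 is divided into 2 equal shares of 1/24 among Pilar, Octavio.
Pilar predeceased; the 1/24 allotted to Pilar's branch passes to Pilar's issue by representation.
The 1/24 is divided into 2 equal shares of 1/48 among Ramiro, Ximena.
Ramiro is living and takes 1/48.
Ximena is living and takes 1/48.
Octavio is living and takes 1/24.

Elena 1/12; Graciela 1/36; Joaquin 1/36; Octavio 1/24; Ramiro 1/48; Teodoro 1/12; Ursula 1/36; Ximena 1/48; Yago 2/3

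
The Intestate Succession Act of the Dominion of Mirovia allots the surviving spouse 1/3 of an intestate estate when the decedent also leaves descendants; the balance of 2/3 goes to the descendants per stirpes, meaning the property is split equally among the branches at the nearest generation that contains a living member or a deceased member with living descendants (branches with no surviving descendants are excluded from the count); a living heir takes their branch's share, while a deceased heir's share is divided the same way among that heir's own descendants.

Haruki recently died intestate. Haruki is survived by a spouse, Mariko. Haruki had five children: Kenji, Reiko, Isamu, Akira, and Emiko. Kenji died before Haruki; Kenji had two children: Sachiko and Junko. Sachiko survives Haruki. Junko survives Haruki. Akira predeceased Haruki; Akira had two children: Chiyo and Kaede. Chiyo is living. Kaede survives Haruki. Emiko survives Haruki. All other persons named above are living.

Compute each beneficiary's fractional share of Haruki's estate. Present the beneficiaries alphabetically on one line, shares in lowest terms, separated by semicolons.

Mariko, as surviving spouse, takes 1/3.
The remaining 2/3 passes to Haruki's descendants per stirpes.
The 2/3 is divided into 5 equal shares of 2/15 among Kenji, Reiko, Isamu, Akira, Emiko.
Kenji predeceased; the 2/15 allotted to Kenji's branch passes to Kenji's issue by representation.
The 2/15 is divided into 2 equal shares of 1/15 among Sachiko, Junko.
Sachiko is living and takes 1/15.
Junko is living and takes 1/15.
Reiko is living and takes 2/15.
Isamu is living and takes 2/15.
Akira predeceased; the 2/15 allotted to Akira's branch passes to Akira's issue by representation.
The 2/15 is divided into 2 equal shares of 1/15 among Chiyo, Kaede.
Chiyo is living and takes 1/15.
Kaede is living and takes 1/15.
Emiko is living and takes 2/15.

Chiyo 1/15; Emiko 2/15; Isamu 2/15; Junko 1/15; Kaede 1/15; Mariko 1/3; Reiko 2/15; Sachiko 1/15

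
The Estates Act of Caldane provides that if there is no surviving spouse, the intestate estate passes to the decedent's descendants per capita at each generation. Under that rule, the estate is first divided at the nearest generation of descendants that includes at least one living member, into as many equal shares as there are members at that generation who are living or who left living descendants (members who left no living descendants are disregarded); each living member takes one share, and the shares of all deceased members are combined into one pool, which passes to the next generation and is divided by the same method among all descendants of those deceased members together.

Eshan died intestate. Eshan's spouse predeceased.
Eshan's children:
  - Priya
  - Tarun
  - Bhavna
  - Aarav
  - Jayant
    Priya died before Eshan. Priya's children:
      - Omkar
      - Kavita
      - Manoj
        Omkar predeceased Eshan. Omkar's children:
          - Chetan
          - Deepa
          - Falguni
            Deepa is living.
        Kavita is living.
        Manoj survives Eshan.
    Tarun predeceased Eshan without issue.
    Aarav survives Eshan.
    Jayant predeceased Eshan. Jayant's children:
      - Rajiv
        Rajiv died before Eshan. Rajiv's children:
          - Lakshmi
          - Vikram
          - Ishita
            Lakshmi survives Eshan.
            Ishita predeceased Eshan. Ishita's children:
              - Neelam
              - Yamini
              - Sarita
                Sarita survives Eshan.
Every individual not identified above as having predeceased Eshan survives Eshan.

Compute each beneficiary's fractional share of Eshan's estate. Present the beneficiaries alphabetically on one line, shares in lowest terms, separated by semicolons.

There is no surviving spouse, so the entire estate passes to Eshan's descendants per capita at each generation.
At generation 1 (Priya, Bhavna, Aarav, Jayant) there are 4 shares of (1)/4 = 1/4 each.
Living: Bhavna and Aarav — each takes 1/4.
Deceased: Priya and Jayant. Their combined 1/2 is pooled and carried to generation 2.
At generation 2 (Omkar, Kavita, Manoj, Rajiv) there are 4 shares of (1/2)/4 = 1/8 each.
Living: Kavita and Manoj — each takes 1/8.
Deceased: Omkar and Rajiv. Their combined 1/4 is pooled and carried to generation 3.
At generation 3 (Chetan, Deepa, Falguni, Lakshmi, Vikram, Ishita) there are 6 shares of (1/4)/6 = 1/24 each.
Living: Chetan, Deepa, Falguni, Lakshmi, and Vikram — each takes 1/24.
Deceased: Ishita. That 1/24 share is carried to generation 4.
At generation 4 (Neelam, Yamini, Sarita) there are 3 shares of (1/24)/3 = 1/72 each.
Living: Neelam, Yamini, and Sarita — each takes 1/72.

Aarav 1/4; Bhavna 1/4; Chetan 1/24; Deepa 1/24; Falguni 1/24; Kavita 1/8; Lakshmi 1/24; Manoj 1/8; Neelam 1/72; Sarita 1/72; Vikram 1/24; Yamini 1/72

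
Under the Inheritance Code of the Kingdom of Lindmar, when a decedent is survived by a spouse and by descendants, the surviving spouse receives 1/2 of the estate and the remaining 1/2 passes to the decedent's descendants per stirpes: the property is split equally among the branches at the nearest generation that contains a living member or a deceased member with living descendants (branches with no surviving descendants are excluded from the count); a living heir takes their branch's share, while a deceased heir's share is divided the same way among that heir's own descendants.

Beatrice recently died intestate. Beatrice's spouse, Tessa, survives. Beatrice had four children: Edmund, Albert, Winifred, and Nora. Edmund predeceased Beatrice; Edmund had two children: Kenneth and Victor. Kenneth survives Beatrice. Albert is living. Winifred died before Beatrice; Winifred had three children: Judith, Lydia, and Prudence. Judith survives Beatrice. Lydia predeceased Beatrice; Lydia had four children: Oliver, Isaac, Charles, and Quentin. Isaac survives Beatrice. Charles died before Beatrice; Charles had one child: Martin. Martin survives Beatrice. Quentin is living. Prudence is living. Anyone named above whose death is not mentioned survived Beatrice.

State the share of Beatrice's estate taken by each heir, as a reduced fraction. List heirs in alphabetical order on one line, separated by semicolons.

Tessa, as surviving spouse, takes 1/2.
The remaining 1/2 passes to Beatrice's descendants per stirpes.
The 1/2 is divided into 4 equal shares of 1/8 among Edmund, Albert, Winifred, Nora.
Edmund predeceased; the 1/8 allotted to Edmund's branch passes to Edmund's issue by representation.
The 1/8 is divided into 2 equal shares of 1/16 among Kenneth, Victor.
Kenneth is living and takes 1/16.
Victor is living and takes 1/16.
Albert is living and takes 1/8.
Winifred predeceased; the 1/8 allotted to Winifred's branch passes to Winifred's issue by representation.
The 1/8 is divided into 3 equal shares of 1/24 among Judith, Lydia, Prudence.
Judith is living and takes 1/24.
Lydia predeceased; the 1/24 allotted to Lydia's branch passes to Lydia's issue by representation.
The 1/24 is divided into 4 equal shares of 1/96 among Oliver, Isaac, Charles, Quentin.
Oliver is living and takes 1/96.
Isaac is living and takes 1/96.
Charles predeceased; the 1/96 allotted to Charles's branch passes to Charles's issue by representation.
Martin is the sole taker at this level and receives the full 1/96.
Quentin is living and takes 1/96.
Prudence is living and takes 1/24.
Nora is living and takes 1/8.

Albert 1/8; Isaac 1/96; Judith 1/24; Kenneth 1/16; Martin 1/96; Nora 1/8; Oliver 1/96; Prudence 1/24; Quentin 1/96; Tessa 1/2; Victor 1/16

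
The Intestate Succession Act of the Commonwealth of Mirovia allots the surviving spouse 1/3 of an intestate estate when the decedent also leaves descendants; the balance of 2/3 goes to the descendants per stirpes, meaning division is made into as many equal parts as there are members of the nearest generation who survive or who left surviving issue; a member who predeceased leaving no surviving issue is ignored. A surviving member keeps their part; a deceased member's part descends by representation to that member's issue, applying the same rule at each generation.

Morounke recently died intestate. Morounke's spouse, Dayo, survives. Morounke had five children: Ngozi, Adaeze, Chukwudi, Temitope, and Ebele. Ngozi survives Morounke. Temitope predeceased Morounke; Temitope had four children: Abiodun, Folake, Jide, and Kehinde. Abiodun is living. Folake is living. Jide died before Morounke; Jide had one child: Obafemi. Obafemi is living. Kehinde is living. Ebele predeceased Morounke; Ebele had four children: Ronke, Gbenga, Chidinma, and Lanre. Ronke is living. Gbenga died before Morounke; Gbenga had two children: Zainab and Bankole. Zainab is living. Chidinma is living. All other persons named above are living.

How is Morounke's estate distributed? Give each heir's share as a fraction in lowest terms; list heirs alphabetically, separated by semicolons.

Abiodun 1/30; Adaeze 2/15; Bankole 1/60; Chidinma 1/30; Chukwudi 2/15; Dayo 1/3; Folake 1/30; Kehinde 1/30; Lanre 1/30; Ngozi 2/15; Obafemi 1/30; Ronke 1/30; Zainab 1/60

Dayo, as surviving spouse, takes 1/3.
The remaining 2/3 passes to Morounke's descendants per stirpes.
The 2/3 is divided into 5 equal shares of 2/15 among Ngozi, Adaeze, Chukwudi, Temitope, Ebele.
Ngozi is living and takes 2/15.
Adaeze is living and takes 2/15.
Chukwudi is living and takes 2/15.
Temitope predeceased; the 2/15 allotted to Temitope's branch passes to Temitope's issue by representation.
The 2/15 is divided into 4 equal shares of 1/30 among Abiodun, Folake, Jide, Kehinde.
Abiodun is living and takes 1/30.
Folake is living and takes 1/30.
Jide predeceased; the 1/30 allotted to Jide's branch passes to Jide's issue by representation.
Obafemi is the sole taker at this level and receives the full 1/30.
Kehinde is living and takes 1/30.
Ebele predeceased; the 2/15 allotted to Ebele's branch passes to Ebele's issue by representation.
The 2/15 is divided into 4 equal shares of 1/30 among Ronke, Gbenga, Chidinma, Lanre.
Ronke is living and takes 1/30.
Gbenga predeceased; the 1/30 allotted to Gbenga's branch passes to Gbenga's issue by representation.
The 1/30 is divided into 2 equal shares of 1/60 among Zainab, Bankole.
Zainab is living and takes 1/60.
Bankole is living and takes 1/60.
Chidinma is living and takes 1/30.
Lanre is living and takes 1/30.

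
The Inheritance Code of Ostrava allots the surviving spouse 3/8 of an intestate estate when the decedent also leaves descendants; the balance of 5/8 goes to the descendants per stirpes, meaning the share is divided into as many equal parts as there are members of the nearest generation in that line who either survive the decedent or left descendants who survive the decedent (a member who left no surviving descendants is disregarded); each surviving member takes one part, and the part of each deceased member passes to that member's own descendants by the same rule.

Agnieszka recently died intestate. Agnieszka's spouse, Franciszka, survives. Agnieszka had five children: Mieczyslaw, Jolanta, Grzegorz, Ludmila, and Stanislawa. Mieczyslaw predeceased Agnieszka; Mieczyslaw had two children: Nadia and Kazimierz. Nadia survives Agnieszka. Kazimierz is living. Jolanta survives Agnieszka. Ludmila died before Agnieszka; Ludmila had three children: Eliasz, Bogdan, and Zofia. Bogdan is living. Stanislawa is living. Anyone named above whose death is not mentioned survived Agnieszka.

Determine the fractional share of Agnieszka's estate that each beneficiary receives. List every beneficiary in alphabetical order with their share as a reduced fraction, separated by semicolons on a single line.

Franciszka, as surviving spouse, takes 3/8.
The remaining 5/8 passes to Agnieszka's descendants per stirpes.
The 5/8 is divided into 5 equal shares of 1/8 among Mieczyslaw, Jolanta, Grzegorz, Ludmila, Stanislawa.
Mieczyslaw predeceased; the 1/8 allotted to Mieczyslaw's branch passes to Mieczyslaw's issue by representation.
The 1/8 is divided into 2 equal shares of 1/16 among Nadia, Kazimierz.
Nadia is living and takes 1/16.
Kazimierz is living and takes 1/16.
Jolanta is living and takes 1/8.
Grzegorz is living and takes 1/8.
Ludmila predeceased; the 1/8 allotted to Ludmila's branch passes to Ludmila's issue by representation.
The 1/8 is divided into 3 equal shares of 1/24 among Eliasz, Bogdan, Zofia.
Eliasz is living and takes 1/24.
Bogdan is living and takes 1/24.
Zofia is living and takes 1/24.
Stanislawa is living and takes 1/8.

Bogdan 1/24; Eliasz 1/24; Franciszka 3/8; Grzegorz 1/8; Jolanta 1/8; Kazimierz 1/16; Nadia 1/16; Stanislawa 1/8; Zofia 1/24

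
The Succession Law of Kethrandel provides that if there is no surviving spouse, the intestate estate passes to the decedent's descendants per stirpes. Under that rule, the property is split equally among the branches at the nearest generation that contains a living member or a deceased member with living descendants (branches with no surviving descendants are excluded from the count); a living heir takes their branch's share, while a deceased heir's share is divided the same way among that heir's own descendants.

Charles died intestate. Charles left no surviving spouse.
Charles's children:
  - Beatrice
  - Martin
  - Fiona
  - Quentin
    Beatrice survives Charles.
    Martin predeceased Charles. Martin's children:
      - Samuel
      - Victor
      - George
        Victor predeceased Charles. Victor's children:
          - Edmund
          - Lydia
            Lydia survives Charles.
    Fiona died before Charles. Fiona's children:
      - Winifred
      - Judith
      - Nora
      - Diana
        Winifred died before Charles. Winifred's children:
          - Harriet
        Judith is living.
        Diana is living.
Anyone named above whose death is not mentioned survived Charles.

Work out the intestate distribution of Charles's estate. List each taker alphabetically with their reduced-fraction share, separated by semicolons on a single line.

Beatrice 1/4; Diana 1/16; Edmund 1/24; George 1/12; Harriet 1/16; Judith 1/16; Lydia 1/24; Nora 1/16; Quentin 1/4; Samuel 1/12

There is no surviving spouse, so the entire estate passes to Charles's descendants per stirpes.
The estate is divided into 4 equal shares of 1/4 among Beatrice, Martin, Fiona, Quentin.
Beatrice is living and takes 1/4.
Martin predeceased; the 1/4 allotted to Martin's branch passes to Martin's issue by representation.
The 1/4 is divided into 3 equal shares of 1/12 among Samuel, Victor, George.
Samuel is living and takes 1/12.
Victor predeceased; the 1/12 allotted to Victor's branch passes to Victor's issue by representation.
The 1/12 is divided into 2 equal shares of 1/24 among Edmund, Lydia.
Edmund is living and takes 1/24.
Lydia is living and takes 1/24.
George is living and takes 1/12.
Fiona predeceased; the 1/4 allotted to Fiona's branch passes to Fiona's issue by representation.
The 1/4 is divided into 4 equal shares of 1/16 among Winifred, Judith, Nora, Diana.
Winifred predeceased; the 1/16 allotted to Winifred's branch passes to Winifred's issue by representation.
Harriet is the sole taker at this level and receives the full 1/16.
Judith is living and takes 1/16.
Nora is living and takes 1/16.
Diana is living and takes 1/16.
Quentin is living and takes 1/4.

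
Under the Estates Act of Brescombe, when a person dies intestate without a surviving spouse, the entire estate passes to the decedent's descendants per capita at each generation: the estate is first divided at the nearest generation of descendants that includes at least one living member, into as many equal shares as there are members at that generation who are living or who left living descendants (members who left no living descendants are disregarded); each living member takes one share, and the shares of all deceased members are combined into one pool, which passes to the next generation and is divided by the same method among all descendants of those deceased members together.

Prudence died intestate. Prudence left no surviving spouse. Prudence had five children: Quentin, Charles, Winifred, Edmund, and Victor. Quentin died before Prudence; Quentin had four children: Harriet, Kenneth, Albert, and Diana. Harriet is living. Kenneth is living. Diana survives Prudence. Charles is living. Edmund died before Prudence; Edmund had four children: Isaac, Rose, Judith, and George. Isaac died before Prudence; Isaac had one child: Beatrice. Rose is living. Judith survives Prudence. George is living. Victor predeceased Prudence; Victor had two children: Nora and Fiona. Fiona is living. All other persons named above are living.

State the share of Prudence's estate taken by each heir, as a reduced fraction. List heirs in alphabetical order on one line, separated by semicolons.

Albert 3/50; Beatrice 3/50; Charles 1/5; Diana 3/50; Fiona 3/50; George 3/50; Harriet 3/50; Judith 3/50; Kenneth 3/50; Nora 3/50; Rose 3/50; Winifred 1/5

There is no surviving spouse, so the entire estate passes to Prudence's descendants per capita at each generation.
At generation 1 (Quentin, Charles, Winifred, Edmund, Victor) there are 5 shares of (1)/5 = 1/5 each.
Living: Charles and Winifred — each takes 1/5.
Deceased: Quentin, Edmund, and Victor. Their combined 3/5 is pooled and carried to generation 2.
At generation 2 (Harriet, Kenneth, Albert, Diana, Isaac, Rose, Judith, George, Nora, Fiona) there are 10 shares of (3/5)/10 = 3/50 each.
Living: Harriet, Kenneth, Albert, Diana, Rose, Judith, George, Nora, and Fiona — each takes 3/50.
Deceased: Isaac. That 3/50 share is carried to generation 3.
At generation 3 (Beatrice) there are 1 shares of (3/50)/1 = 3/50 each.
Living: Beatrice — each takes 3/50.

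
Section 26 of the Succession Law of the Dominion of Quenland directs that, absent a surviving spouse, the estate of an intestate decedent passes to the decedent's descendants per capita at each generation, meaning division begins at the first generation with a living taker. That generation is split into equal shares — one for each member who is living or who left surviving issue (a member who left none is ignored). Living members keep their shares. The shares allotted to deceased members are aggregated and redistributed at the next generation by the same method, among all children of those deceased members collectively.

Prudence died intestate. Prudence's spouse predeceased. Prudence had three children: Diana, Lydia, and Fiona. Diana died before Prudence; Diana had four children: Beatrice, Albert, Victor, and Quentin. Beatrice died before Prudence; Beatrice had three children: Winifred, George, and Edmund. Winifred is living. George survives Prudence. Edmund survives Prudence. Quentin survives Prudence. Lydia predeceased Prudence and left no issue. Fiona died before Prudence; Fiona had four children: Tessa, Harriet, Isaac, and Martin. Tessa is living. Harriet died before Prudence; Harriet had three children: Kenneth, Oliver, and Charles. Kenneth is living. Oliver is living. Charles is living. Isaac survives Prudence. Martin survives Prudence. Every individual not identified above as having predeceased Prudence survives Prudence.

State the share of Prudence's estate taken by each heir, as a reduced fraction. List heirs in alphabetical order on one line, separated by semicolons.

Albert 1/8; Charles 1/24; Edmund 1/24; George 1/24; Isaac 1/8; Kenneth 1/24; Martin 1/8; Oliver 1/24; Quentin 1/8; Tessa 1/8; Victor 1/8; Winifred 1/24

There is no surviving spouse, so the entire estate passes to Prudence's descendants per capita at each generation.
No one at generation 1 (Diana, Fiona) is living; moving to the next generation.
At generation 2 (Beatrice, Albert, Victor, Quentin, Tessa, Harriet, Isaac, Martin) there are 8 shares of (1)/8 = 1/8 each.
Living: Albert, Victor, Quentin, Tessa, Isaac, and Martin — each takes 1/8.
Deceased: Beatrice and Harriet. Their combined 1/4 is pooled and carried to generation 3.
At generation 3 (Winifred, George, Edmund, Kenneth, Oliver, Charles) there are 6 shares of (1/4)/6 = 1/24 each.
Living: Winifred, George, Edmund, Kenneth, Oliver, and Charles — each takes 1/24.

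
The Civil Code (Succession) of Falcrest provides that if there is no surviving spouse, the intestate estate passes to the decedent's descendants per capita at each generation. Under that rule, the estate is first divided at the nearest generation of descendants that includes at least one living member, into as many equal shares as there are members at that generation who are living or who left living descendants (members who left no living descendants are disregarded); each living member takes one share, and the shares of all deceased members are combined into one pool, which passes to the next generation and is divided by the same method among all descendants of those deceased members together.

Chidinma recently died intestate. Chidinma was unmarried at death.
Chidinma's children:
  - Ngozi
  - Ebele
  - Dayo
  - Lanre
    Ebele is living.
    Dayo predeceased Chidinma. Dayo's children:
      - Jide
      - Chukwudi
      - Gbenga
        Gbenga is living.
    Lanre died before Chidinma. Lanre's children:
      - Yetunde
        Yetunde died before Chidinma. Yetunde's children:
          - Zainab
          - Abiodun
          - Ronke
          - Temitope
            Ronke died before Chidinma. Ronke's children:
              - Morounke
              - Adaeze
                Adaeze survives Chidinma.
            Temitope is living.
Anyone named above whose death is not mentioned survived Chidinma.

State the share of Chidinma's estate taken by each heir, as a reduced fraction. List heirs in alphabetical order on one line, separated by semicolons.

There is no surviving spouse, so the entire estate passes to Chidinma's descendants per capita at each generation.
At generation 1 (Ngozi, Ebele, Dayo, Lanre) there are 4 shares of (1)/4 = 1/4 each.
Living: Ngozi and Ebele — each takes 1/4.
Deceased: Dayo and Lanre. Their combined 1/2 is pooled and carried to generation 2.
At generation 2 (Jide, Chukwudi, Gbenga, Yetunde) there are 4 shares of (1/2)/4 = 1/8 each.
Living: Jide, Chukwudi, and Gbenga — each takes 1/8.
Deceased: Yetunde. That 1/8 share is carried to generation 3.
At generation 3 (Zainab, Abiodun, Ronke, Temitope) there are 4 shares of (1/8)/4 = 1/32 each.
Living: Zainab, Abiodun, and Temitope — each takes 1/32.
Deceased: Ronke. That 1/32 share is carried to generation 4.
At generation 4 (Morounke, Adaeze) there are 2 shares of (1/32)/2 = 1/64 each.
Living: Morounke and Adaeze — each takes 1/64.

Abiodun 1/32; Adaeze 1/64; Chukwudi 1/8; Ebele 1/4; Gbenga 1/8; Jide 1/8; Morounke 1/64; Ngozi 1/4; Temitope 1/32; Zainab 1/32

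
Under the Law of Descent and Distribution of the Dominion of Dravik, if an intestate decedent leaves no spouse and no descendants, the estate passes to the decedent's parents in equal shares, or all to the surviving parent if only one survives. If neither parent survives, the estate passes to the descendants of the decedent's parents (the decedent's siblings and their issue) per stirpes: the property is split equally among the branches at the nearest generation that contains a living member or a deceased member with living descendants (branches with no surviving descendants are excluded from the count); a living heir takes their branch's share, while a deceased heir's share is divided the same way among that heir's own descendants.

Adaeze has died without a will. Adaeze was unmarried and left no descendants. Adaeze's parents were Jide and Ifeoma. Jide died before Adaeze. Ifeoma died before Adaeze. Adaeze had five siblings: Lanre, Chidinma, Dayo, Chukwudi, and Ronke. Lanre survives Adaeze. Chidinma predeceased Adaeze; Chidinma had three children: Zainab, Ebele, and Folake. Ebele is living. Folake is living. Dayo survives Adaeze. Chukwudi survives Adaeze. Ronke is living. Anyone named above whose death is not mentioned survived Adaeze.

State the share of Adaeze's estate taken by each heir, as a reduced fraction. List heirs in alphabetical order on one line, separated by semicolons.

Neither parent survives and there are no descendants, so the estate passes to Adaeze's siblings and their issue per stirpes.
The estate is divided into 5 equal shares of 1/5 among Lanre, Chidinma, Dayo, Chukwudi, Ronke.
Lanre is living and takes 1/5.
Chidinma predeceased; the 1/5 allotted to Chidinma's branch passes to Chidinma's issue by representation.
The 1/5 is divided into 3 equal shares of 1/15 among Zainab, Ebele, Folake.
Zainab is living and takes 1/15.
Ebele is living and takes 1/15.
Folake is living and takes 1/15.
Dayo is living and takes 1/5.
Chukwudi is living and takes 1/5.
Ronke is living and takes 1/5.

Chukwudi 1/5; Dayo 1/5; Ebele 1/15; Folake 1/15; Lanre 1/5; Ronke 1/5; Zainab 1/15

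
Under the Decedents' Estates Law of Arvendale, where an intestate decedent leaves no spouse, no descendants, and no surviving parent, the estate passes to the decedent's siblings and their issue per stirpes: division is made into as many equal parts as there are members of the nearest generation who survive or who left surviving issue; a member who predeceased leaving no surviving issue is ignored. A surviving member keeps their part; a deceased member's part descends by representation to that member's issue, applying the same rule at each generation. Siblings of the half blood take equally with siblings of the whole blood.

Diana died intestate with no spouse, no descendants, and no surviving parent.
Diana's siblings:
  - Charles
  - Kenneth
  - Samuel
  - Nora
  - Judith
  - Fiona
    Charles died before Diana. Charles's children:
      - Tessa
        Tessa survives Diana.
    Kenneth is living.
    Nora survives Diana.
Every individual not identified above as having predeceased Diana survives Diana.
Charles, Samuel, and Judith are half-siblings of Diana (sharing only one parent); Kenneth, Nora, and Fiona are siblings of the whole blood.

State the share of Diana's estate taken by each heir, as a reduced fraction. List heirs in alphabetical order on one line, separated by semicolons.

Fiona 1/6; Judith 1/6; Kenneth 1/6; Nora 1/6; Samuel 1/6; Tessa 1/6

No spouse, descendants, or parent survives, so the estate passes to Diana's siblings per stirpes.
Half-blood and whole-blood siblings take equally under the stated rule.
The estate is divided into 6 equal shares of 1/6 among Charles, Kenneth, Samuel, Nora, Judith, Fiona.
Charles predeceased; the 1/6 allotted to Charles's branch passes to Charles's issue by representation.
Tessa is the sole taker at this level and receives the full 1/6.
Kenneth is living and takes 1/6.
Samuel is living and takes 1/6.
Nora is living and takes 1/6.
Judith is living and takes 1/6.
Fiona is living and takes 1/6.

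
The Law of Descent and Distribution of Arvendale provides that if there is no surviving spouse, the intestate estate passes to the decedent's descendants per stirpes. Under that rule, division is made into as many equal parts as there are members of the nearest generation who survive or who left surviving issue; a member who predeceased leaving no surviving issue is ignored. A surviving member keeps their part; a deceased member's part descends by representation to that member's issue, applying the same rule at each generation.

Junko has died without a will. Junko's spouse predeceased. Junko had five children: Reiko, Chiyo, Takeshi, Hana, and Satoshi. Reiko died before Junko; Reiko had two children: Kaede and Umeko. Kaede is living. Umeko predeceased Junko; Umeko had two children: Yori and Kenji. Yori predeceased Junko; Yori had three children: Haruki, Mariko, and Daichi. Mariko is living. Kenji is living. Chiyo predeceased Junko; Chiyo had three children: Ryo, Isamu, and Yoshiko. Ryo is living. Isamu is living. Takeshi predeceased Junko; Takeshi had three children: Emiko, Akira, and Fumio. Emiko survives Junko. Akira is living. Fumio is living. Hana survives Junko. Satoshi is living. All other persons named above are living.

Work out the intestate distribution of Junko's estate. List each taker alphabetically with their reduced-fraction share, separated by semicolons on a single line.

There is no surviving spouse, so the entire estate passes to Junko's descendants per stirpes.
The estate is divided into 5 equal shares of 1/5 among Reiko, Chiyo, Takeshi, Hana, Satoshi.
Reiko predeceased; the 1/5 allotted to Reiko's branch passes to Reiko's issue by representation.
The 1/5 is divided into 2 equal shares of 1/10 among Kaede, Umeko.
Kaede is living and takes 1/10.
Umeko predeceased; the 1/10 allotted to Umeko's branch passes to Umeko's issue by representation.
The 1/10 is divided into 2 equal shares of 1/20 among Yori, Kenji.
Yori predeceased; the 1/20 allotted to Yori's branch passes to Yori's issue by representation.
The 1/20 is divided into 3 equal shares of 1/60 among Haruki, Mariko, Daichi.
Haruki is living and takes 1/60.
Mariko is living and takes 1/60.
Daichi is living and takes 1/60.
Kenji is living and takes 1/20.
Chiyo predeceased; the 1/5 allotted to Chiyo's branch passes to Chiyo's issue by representation.
The 1/5 is divided into 3 equal shares of 1/15 among Ryo, Isamu, Yoshiko.
Ryo is living and takes 1/15.
Isamu is living and takes 1/15.
Yoshiko is living and takes 1/15.
Takeshi predeceased; the 1/5 allotted to Takeshi's branch passes to Takeshi's issue by representation.
The 1/5 is divided into 3 equal shares of 1/15 among Emiko, Akira, Fumio.
Emiko is living and takes 1/15.
Akira is living and takes 1/15.
Fumio is living and takes 1/15.
Hana is living and takes 1/5.
Satoshi is living and takes 1/5.

Akira 1/15; Daichi 1/60; Emiko 1/15; Fumio 1/15; Hana 1/5; Haruki 1/60; Isamu 1/15; Kaede 1/10; Kenji 1/20; Mariko 1/60; Ryo 1/15; Satoshi 1/5; Yoshiko 1/15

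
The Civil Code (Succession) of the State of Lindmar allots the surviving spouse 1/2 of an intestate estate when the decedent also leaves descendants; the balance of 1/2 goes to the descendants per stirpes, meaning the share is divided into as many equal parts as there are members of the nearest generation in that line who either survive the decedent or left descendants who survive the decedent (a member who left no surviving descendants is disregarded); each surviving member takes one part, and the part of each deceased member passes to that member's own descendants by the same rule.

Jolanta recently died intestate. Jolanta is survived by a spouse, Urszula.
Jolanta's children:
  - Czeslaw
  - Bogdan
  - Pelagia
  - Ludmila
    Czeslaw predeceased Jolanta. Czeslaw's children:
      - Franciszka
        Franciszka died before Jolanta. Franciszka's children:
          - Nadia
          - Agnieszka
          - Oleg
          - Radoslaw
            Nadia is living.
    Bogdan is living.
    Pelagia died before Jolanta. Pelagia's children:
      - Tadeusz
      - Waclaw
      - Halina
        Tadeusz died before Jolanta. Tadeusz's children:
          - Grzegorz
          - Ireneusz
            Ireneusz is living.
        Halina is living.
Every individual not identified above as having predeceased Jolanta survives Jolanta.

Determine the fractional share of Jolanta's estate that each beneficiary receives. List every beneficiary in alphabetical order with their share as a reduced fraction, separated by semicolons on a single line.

Agnieszka 1/32; Bogdan 1/8; Grzegorz 1/48; Halina 1/24; Ireneusz 1/48; Ludmila 1/8; Nadia 1/32; Oleg 1/32; Radoslaw 1/32; Urszula 1/2; Waclaw 1/24

Urszula, as surviving spouse, takes 1/2.
The remaining 1/2 passes to Jolanta's descendants per stirpes.
The 1/2 is divided into 4 equal shares of 1/8 among Czeslaw, Bogdan, Pelagia, Ludmila.
Czeslaw predeceased; the 1/8 allotted to Czeslaw's branch passes to Czeslaw's issue by representation.
Franciszka's line is the sole branch at this level, so the full 1/8 passes to Franciszka's issue by representation.
The 1/8 is divided into 4 equal shares of 1/32 among Nadia, Agnieszka, Oleg, Radoslaw.
Nadia is living and takes 1/32.
Agnieszka is living and takes 1/32.
Oleg is living and takes 1/32.
Radoslaw is living and takes 1/32.
Bogdan is living and takes 1/8.
Pelagia predeceased; the 1/8 allotted to Pelagia's branch passes to Pelagia's issue by representation.
The 1/8 is divided into 3 equal shares of 1/24 among Tadeusz, Waclaw, Halina.
Tadeusz predeceased; the 1/24 allotted to Tadeusz's branch passes to Tadeusz's issue by representation.
The 1/24 is divided into 2 equal shares of 1/48 among Grzegorz, Ireneusz.
Grzegorz is living and takes 1/48.
Ireneusz is living and takes 1/48.
Waclaw is living and takes 1/24.
Halina is living and takes 1/24.
Ludmila is living and takes 1/8.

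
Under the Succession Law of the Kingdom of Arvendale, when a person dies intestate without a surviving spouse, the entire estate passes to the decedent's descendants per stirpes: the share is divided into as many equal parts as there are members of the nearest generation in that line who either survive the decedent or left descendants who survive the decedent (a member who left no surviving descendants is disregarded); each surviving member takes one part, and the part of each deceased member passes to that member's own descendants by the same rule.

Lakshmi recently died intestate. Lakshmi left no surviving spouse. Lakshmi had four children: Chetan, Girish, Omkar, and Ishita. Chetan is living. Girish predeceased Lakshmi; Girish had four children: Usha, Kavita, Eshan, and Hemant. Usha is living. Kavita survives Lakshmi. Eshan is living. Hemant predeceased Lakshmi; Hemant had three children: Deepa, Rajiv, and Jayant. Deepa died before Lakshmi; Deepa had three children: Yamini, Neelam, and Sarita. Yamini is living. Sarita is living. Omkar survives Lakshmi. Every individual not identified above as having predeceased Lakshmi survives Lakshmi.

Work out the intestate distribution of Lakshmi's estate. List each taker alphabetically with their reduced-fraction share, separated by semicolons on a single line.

There is no surviving spouse, so the entire estate passes to Lakshmi's descendants per stirpes.
The estate is divided into 4 equal shares of 1/4 among Chetan, Girish, Omkar, Ishita.
Chetan is living and takes 1/4.
Girish predeceased; the 1/4 allotted to Girish's branch passes to Girish's issue by representation.
The 1/4 is divided into 4 equal shares of 1/16 among Usha, Kavita, Eshan, Hemant.
Usha is living and takes 1/16.
Kavita is living and takes 1/16.
Eshan is living and takes 1/16.
Hemant predeceased; the 1/16 allotted to Hemant's branch passes to Hemant's issue by representation.
The 1/16 is divided into 3 equal shares of 1/48 among Deepa, Rajiv, Jayant.
Deepa predeceased; the 1/48 allotted to Deepa's branch passes to Deepa's issue by representation.
The 1/48 is divided into 3 equal shares of 1/144 among Yamini, Neelam, Sarita.
Yamini is living and takes 1/144.
Neelam is living and takes 1/144.
Sarita is living and takes 1/144.
Rajiv is living and takes 1/48.
Jayant is living and takes 1/48.
Omkar is living and takes 1/4.
Ishita is living and takes 1/4.

Chetan 1/4; Eshan 1/16; Ishita 1/4; Jayant 1/48; Kavita 1/16; Neelam 1/144; Omkar 1/4; Rajiv 1/48; Sarita 1/144; Usha 1/16; Yamini 1/144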